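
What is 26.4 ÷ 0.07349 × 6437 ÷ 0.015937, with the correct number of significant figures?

26.4 ÷ 0.07349 × 6437 ÷ 0.015937 = 145095056.512…
Multiplication/division keeps the fewest significant figures: 26.4 → 3 s.f., 0.07349 → 4 s.f., 6437 → 4 s.f., 0.015937 → 5 s.f.; limit is 3.
Rounded to 3 significant figures: 1.45 × 10^8.

1.45 × 10^8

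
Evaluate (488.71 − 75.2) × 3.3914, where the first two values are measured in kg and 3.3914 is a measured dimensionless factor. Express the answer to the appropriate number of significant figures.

1402 kg

488.71 kg − 75.2 kg = 413.51 kg; the difference is limited to 1 decimal place (4 s.f.).
Carrying full precision, 413.51 × 3.3914 = 1402.377814 kg; 3.3914 has 5 s.f., so the result keeps min(4, 5) = 4 s.f.
Rounded to 4 significant figures: 1402 kg.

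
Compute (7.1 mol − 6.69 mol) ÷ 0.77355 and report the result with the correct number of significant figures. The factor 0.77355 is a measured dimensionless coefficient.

7.1 mol − 6.69 mol = 0.41 mol; the difference is limited to 1 decimal place (1 s.f.).
Carrying full precision, 0.41 ÷ 0.77355 = 0.530023915713… mol; 0.77355 has 5 s.f., so the result keeps min(1, 5) = 1 s.f.
Rounded to 1 significant figure: 0.5 mol.

0.5 mol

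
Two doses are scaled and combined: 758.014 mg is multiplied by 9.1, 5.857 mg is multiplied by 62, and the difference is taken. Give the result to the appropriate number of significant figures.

758.014 × 9.1 = 6897.9274 → 6.9 × 10³ mg (2 s.f., last digit at the 10^2 place).
5.857 × 62 = 363.134 → 3.6 × 10² mg (2 s.f., last digit at the 10^1 place).
Difference: 6534.7934 mg; keep the coarser place, 10^2.
Result: 6.5 × 10³ mg.

6.5 × 10³ mg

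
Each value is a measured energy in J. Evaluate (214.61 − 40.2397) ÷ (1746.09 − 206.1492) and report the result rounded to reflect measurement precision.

0.11323

214.61 − 40.2397 = 174.3703, limited to 2 d.p. → 5 s.f.; 1746.09 − 206.1492 = 1539.9408, limited to 2 d.p. → 6 s.f.
Carrying full precision, 174.3703 ÷ 1539.9408 = 0.11323182034…; keep min(5, 6) = 5 s.f.
Rounded to 5 significant figures: 0.11323.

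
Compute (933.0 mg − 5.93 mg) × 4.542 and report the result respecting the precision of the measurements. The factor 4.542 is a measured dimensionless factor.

933.0 mg − 5.93 mg = 927.07 mg; the difference is limited to 1 decimal place (4 s.f.).
Carrying full precision, 927.07 × 4.542 = 4210.75194 mg; 4.542 has 4 s.f., so the result keeps min(4, 4) = 4 s.f.
Rounded to 4 significant figures: 4211 mg.

4211 mg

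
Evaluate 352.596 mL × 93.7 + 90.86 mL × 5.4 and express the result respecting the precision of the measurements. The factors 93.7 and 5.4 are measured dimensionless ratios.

352.596 × 93.7 = 33038.2452 → 3.30 × 10^4 mL (3 s.f., last digit at the 10^2 place).
90.86 × 5.4 = 490.644 → 4.9 × 10^2 mL (2 s.f., last digit at the 10^1 place).
Sum: 33528.8892 mL; keep the coarser place, 10^2.
Result: 3.35 × 10^4 mL.

3.35 × 10^4 mL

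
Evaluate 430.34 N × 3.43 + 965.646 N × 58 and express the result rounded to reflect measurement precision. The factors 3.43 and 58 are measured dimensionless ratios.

430.34 × 3.43 = 1476.0662 → 1.48 × 10³ N (3 s.f., last digit at the 10^1 place).
965.646 × 58 = 56007.468 → 5.6 × 10⁴ N (2 s.f., last digit at the 10^3 place).
Sum: 57483.5342 N; keep the coarser place, 10^3.
Result: 5.7 × 10⁴ N.

5.7 × 10⁴ N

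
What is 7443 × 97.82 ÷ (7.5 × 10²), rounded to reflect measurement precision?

7443 × 97.82 ÷ (7.5 × 10²) = 970.76568
Multiplication/division keeps the fewest significant figures: 7443 → 4 s.f., 97.82 → 4 s.f., 7.5 × 10² → 2 s.f.; limit is 2.
Rounded to 2 significant figures: 9.7 × 10².

9.7 × 10²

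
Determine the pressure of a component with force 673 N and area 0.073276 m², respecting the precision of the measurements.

pressure = 673 N ÷ 0.073276 m² = 9184.45329985… Pa.
673 has 3 significant figures; 0.073276 has 5.
Division/multiplication keeps the fewest: 3 significant figures.
Rounded: 9.18 × 10^3 Pa.

9.18 × 10^3 Pa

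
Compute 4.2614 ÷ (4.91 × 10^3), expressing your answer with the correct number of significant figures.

4.2614 ÷ (4.91 × 10^3) = 0.000867902240326…
Multiplication/division keeps the fewest significant figures: 4.2614 → 5 s.f., 4.91 × 10^3 → 3 s.f.; limit is 3.
Rounded to 3 significant figures: 8.68 × 10^-4.

8.68 × 10^-4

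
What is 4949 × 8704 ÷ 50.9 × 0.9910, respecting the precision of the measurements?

4949 × 8704 ÷ 50.9 × 0.9910 = 838672.124479…
Multiplication/division keeps the fewest significant figures: 4949 → 4 s.f., 8704 → 4 s.f., 50.9 → 3 s.f., 0.9910 → 4 s.f.; limit is 3.
Rounded to 3 significant figures: 8.39 × 10⁵.

8.39 × 10⁵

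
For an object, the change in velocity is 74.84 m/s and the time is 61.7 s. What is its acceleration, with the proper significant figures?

acceleration = 74.84 m/s ÷ 61.7 s = 1.21296596434… m/s².
74.84 has 4 significant figures; 61.7 has 3.
Division/multiplication keeps the fewest: 3 significant figures.
Rounded: 1.21 m/s².

1.21 m/s²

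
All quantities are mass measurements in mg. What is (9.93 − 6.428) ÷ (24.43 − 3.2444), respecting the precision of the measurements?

9.93 − 6.428 = 3.502, limited to 2 d.p. → 3 s.f.; 24.43 − 3.2444 = 21.1856, limited to 2 d.p. → 4 s.f.
Carrying full precision, 3.502 ÷ 21.1856 = 0.165300959142…; keep min(3, 4) = 3 s.f.
Rounded to 3 significant figures: 0.165.

0.165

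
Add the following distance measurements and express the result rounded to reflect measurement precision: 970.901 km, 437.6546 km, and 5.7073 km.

970.901 km + 437.6546 km + 5.7073 km = 1414.2629 km.
Addition/subtraction keeps the fewest decimal places: 970.901 → 3 decimal places, 437.6546 → 4 decimal places, 5.7073 → 4 decimal places; limit is 3.
Rounded to 3 decimal places: 1414.263 km.

1414.263 km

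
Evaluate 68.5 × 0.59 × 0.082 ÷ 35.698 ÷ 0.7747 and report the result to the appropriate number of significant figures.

68.5 × 0.59 × 0.082 ÷ 35.698 ÷ 0.7747 = 0.119833707033…
Multiplication/division keeps the fewest significant figures: 68.5 → 3 s.f., 0.59 → 2 s.f., 0.082 → 2 s.f., 35.698 → 5 s.f., 0.7747 → 4 s.f.; limit is 2.
Rounded to 2 significant figures: 0.12.

0.12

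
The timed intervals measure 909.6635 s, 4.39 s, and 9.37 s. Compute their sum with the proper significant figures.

923.42 s

909.6635 s + 4.39 s + 9.37 s = 923.4235 s.
Addition/subtraction keeps the fewest decimal places: 909.6635 → 4 decimal places, 4.39 → 2 decimal places, 9.37 → 2 decimal places; limit is 2.
Rounded to 2 decimal places: 923.42 s.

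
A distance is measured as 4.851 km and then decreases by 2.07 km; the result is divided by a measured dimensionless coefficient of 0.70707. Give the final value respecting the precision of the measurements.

3.93 km

4.851 km − 2.07 km = 2.781 km; the difference is limited to 2 decimal places (3 s.f.).
Carrying full precision, 2.781 ÷ 0.70707 = 3.93313250456… km; 0.70707 has 5 s.f., so the result keeps min(3, 5) = 3 s.f.
Rounded to 3 significant figures: 3.93 km.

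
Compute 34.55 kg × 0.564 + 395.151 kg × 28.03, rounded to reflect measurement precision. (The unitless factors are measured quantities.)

34.55 × 0.564 = 19.4862 → 19.5 kg (3 s.f., last digit at the 10^-1 place).
395.151 × 28.03 = 11076.08253 → 1.108 × 10^4 kg (4 s.f., last digit at the 10^1 place).
Sum: 11095.56873 kg; keep the coarser place, 10^1.
Result: 1.110 × 10^4 kg.

1.110 × 10^4 kg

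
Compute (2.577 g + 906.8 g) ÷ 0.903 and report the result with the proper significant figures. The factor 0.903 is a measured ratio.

2.577 g + 906.8 g = 909.377 g; the sum is limited to 1 decimal place (4 s.f.).
Carrying full precision, 909.377 ÷ 0.903 = 1007.0620155… g; 0.903 has 3 s.f., so the result keeps min(4, 3) = 3 s.f.
Rounded to 3 significant figures: 1.01 × 10^3 g.

1.01 × 10^3 g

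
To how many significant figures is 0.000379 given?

0.000379: leading zeros are not significant.

3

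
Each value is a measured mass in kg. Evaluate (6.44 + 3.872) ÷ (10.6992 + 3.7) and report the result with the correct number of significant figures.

0.716

6.44 + 3.872 = 10.312, limited to 2 d.p. → 4 s.f.; 10.6992 + 3.7 = 14.3992, limited to 1 d.p. → 3 s.f.
Carrying full precision, 10.312 ÷ 14.3992 = 0.716150897272…; keep min(4, 3) = 3 s.f.
Rounded to 3 significant figures: 0.716.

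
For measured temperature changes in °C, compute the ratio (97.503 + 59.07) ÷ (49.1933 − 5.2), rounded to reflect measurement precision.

97.503 + 59.07 = 156.573, limited to 2 d.p. → 5 s.f.; 49.1933 − 5.2 = 43.9933, limited to 1 d.p. → 3 s.f.
Carrying full precision, 156.573 ÷ 43.9933 = 3.55901921429…; keep min(5, 3) = 3 s.f.
Rounded to 3 significant figures: 3.56.

3.56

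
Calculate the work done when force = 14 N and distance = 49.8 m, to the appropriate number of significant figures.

work done = 14 N × 49.8 m = 697.2 J.
14 has 2 significant figures; 49.8 has 3.
Division/multiplication keeps the fewest: 2 significant figures.
Rounded: 7.0 × 10² J.

7.0 × 10² J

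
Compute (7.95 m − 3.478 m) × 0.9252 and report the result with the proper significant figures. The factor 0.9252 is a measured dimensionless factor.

4.14 m

7.95 m − 3.478 m = 4.472 m; the difference is limited to 2 decimal places (3 s.f.).
Carrying full precision, 4.472 × 0.9252 = 4.1374944 m; 0.9252 has 4 s.f., so the result keeps min(3, 4) = 3 s.f.
Rounded to 3 significant figures: 4.14 m.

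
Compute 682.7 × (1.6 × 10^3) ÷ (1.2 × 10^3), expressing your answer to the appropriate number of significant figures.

682.7 × (1.6 × 10^3) ÷ (1.2 × 10^3) = 910.266666667…
Multiplication/division keeps the fewest significant figures: 682.7 → 4 s.f., 1.6 × 10^3 → 2 s.f., 1.2 × 10^3 → 2 s.f.; limit is 2.
Rounded to 2 significant figures: 9.1 × 10^2.

9.1 × 10^2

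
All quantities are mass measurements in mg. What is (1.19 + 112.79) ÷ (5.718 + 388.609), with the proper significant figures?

1.19 + 112.79 = 113.98, limited to 2 d.p. → 5 s.f.; 5.718 + 388.609 = 394.327, limited to 3 d.p. → 6 s.f.
Carrying full precision, 113.98 ÷ 394.327 = 0.289049443736…; keep min(5, 6) = 5 s.f.
Rounded to 5 significant figures: 0.28905.

0.28905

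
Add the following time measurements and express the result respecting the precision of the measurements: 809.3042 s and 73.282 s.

882.586 s

809.3042 s + 73.282 s = 882.5862 s.
Addition/subtraction keeps the fewest decimal places: 809.3042 → 4 decimal places, 73.282 → 3 decimal places; limit is 3.
Rounded to 3 decimal places: 882.586 s.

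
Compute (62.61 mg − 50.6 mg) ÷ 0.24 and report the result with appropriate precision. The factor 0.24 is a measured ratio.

62.61 mg − 50.6 mg = 12.01 mg; the difference is limited to 1 decimal place (3 s.f.).
Carrying full precision, 12.01 ÷ 0.24 = 50.0416666667… mg; 0.24 has 2 s.f., so the result keeps min(3, 2) = 2 s.f.
Rounded to 2 significant figures: 50. mg.

50. mg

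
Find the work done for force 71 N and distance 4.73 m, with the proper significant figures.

3.4 × 10^2 J

work done = 71 N × 4.73 m = 335.83 J.
71 has 2 significant figures; 4.73 has 3.
Division/multiplication keeps the fewest: 2 significant figures.
Rounded: 3.4 × 10^2 J.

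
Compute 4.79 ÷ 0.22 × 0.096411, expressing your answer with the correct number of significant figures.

2.1

4.79 ÷ 0.22 × 0.096411 = 2.09913040909…
Multiplication/division keeps the fewest significant figures: 4.79 → 3 s.f., 0.22 → 2 s.f., 0.096411 → 5 s.f.; limit is 2.
Rounded to 2 significant figures: 2.1.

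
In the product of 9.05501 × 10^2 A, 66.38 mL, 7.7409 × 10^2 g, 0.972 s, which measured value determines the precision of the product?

0.972 s

9.05501 × 10^2 A → 6 s.f.; 66.38 mL → 4 s.f.; 7.7409 × 10^2 g → 5 s.f.; 0.972 s → 3 s.f.
The fewest is 3 significant figures, from 0.972 s.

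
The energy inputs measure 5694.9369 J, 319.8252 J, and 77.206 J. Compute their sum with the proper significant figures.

5694.9369 J + 319.8252 J + 77.206 J = 6091.9681 J.
Addition/subtraction keeps the fewest decimal places: 5694.9369 → 4 decimal places, 319.8252 → 4 decimal places, 77.206 → 3 decimal places; limit is 3.
Rounded to 3 decimal places: 6091.968 J.

6091.968 J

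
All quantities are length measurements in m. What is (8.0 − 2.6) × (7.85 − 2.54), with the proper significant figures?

29 m²

8.0 − 2.6 = 5.4, limited to 1 d.p. → 2 s.f.; 7.85 − 2.54 = 5.31, limited to 2 d.p. → 3 s.f.
Carrying full precision, 5.4 × 5.31 = 28.674; keep min(2, 3) = 2 s.f.
Rounded to 2 significant figures: 29 m².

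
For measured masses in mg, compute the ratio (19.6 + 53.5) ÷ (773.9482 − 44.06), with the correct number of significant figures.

19.6 + 53.5 = 73.1, limited to 1 d.p. → 3 s.f.; 773.9482 − 44.06 = 729.8882, limited to 2 d.p. → 5 s.f.
Carrying full precision, 73.1 ÷ 729.8882 = 0.100152324698…; keep min(3, 5) = 3 s.f.
Rounded to 3 significant figures: 0.100.

0.100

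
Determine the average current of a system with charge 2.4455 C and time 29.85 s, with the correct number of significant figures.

average current = 2.4455 C ÷ 29.85 s = 0.0819262981575… A.
2.4455 has 5 significant figures; 29.85 has 4.
Division/multiplication keeps the fewest: 4 significant figures.
Rounded: 0.08193 A.

0.08193 A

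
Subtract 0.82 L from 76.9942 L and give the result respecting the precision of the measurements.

76.17 L

76.9942 L − 0.82 L = 76.1742 L.
Addition/subtraction keeps the fewest decimal places: 76.9942 → 4 decimal places, 0.82 → 2 decimal places; limit is 2.
Rounded to 2 decimal places: 76.17 L.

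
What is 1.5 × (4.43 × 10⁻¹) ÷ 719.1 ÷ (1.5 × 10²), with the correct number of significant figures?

6.2 × 10⁻⁶

1.5 × (4.43 × 10⁻¹) ÷ 719.1 ÷ (1.5 × 10²) = 0.00000616047837575…
Multiplication/division keeps the fewest significant figures: 1.5 → 2 s.f., 4.43 × 10⁻¹ → 3 s.f., 719.1 → 4 s.f., 1.5 × 10² → 2 s.f.; limit is 2.
Rounded to 2 significant figures: 6.2 × 10⁻⁶.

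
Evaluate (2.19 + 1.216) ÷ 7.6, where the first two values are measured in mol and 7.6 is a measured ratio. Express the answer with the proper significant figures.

0.45 mol

2.19 mol + 1.216 mol = 3.406 mol; the sum is limited to 2 decimal places (3 s.f.).
Carrying full precision, 3.406 ÷ 7.6 = 0.448157894737… mol; 7.6 has 2 s.f., so the result keeps min(3, 2) = 2 s.f.
Rounded to 2 significant figures: 0.45 mol.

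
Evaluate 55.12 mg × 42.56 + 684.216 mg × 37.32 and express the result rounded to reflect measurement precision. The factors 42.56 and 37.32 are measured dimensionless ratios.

55.12 × 42.56 = 2345.9072 → 2.346 × 10³ mg (4 s.f., last digit at the 10^0 place).
684.216 × 37.32 = 25534.94112 → 2.553 × 10⁴ mg (4 s.f., last digit at the 10^1 place).
Sum: 27880.84832 mg; keep the coarser place, 10^1.
Result: 2.788 × 10⁴ mg.

2.788 × 10⁴ mg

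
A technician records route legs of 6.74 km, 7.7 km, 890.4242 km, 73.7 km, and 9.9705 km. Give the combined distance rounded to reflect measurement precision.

6.74 km + 7.7 km + 890.4242 km + 73.7 km + 9.9705 km = 988.5347 km.
Addition/subtraction keeps the fewest decimal places: 6.74 → 2 decimal places, 7.7 → 1 decimal place, 890.4242 → 4 decimal places, 73.7 → 1 decimal place, 9.9705 → 4 decimal places; limit is 1.
Rounded to 1 decimal place: 988.5 km.

988.5 km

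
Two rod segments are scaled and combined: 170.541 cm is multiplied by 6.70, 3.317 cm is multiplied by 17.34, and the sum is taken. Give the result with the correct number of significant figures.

170.541 × 6.70 = 1142.6247 → 1.14 × 10³ cm (3 s.f., last digit at the 10^1 place).
3.317 × 17.34 = 57.51678 → 57.52 cm (4 s.f., last digit at the 10^-2 place).
Sum: 1200.14148 cm; keep the coarser place, 10^1.
Result: 1.20 × 10³ cm.

1.20 × 10³ cm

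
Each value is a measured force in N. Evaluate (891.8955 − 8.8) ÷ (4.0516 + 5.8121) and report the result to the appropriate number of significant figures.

89.53

891.8955 − 8.8 = 883.0955, limited to 1 d.p. → 4 s.f.; 4.0516 + 5.8121 = 9.8637, limited to 4 d.p. → 5 s.f.
Carrying full precision, 883.0955 ÷ 9.8637 = 89.529841743…; keep min(4, 5) = 4 s.f.
Rounded to 4 significant figures: 89.53.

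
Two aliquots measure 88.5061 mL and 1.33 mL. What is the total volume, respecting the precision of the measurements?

88.5061 mL + 1.33 mL = 89.8361 mL.
Addition/subtraction keeps the fewest decimal places: 88.5061 → 4 decimal places, 1.33 → 2 decimal places; limit is 2.
Rounded to 2 decimal places: 89.84 mL.

89.84 mL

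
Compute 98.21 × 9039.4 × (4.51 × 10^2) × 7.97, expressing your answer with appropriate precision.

98.21 × 9039.4 × (4.51 × 10^2) × 7.97 = 3.19102479651 × 10^9…
Multiplication/division keeps the fewest significant figures: 98.21 → 4 s.f., 9039.4 → 5 s.f., 4.51 × 10^2 → 3 s.f., 7.97 → 3 s.f.; limit is 3.
Rounded to 3 significant figures: 3.19 × 10^9.

3.19 × 10^9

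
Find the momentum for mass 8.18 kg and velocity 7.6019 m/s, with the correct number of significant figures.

62.2 kg·m/s

momentum = 8.18 kg × 7.6019 m/s = 62.183542 kg·m/s.
8.18 has 3 significant figures; 7.6019 has 5.
Division/multiplication keeps the fewest: 3 significant figures.
Rounded: 62.2 kg·m/s.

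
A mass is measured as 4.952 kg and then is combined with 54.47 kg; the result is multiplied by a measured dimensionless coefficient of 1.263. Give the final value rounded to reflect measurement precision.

4.952 kg + 54.47 kg = 59.422 kg; the sum is limited to 2 decimal places (4 s.f.).
Carrying full precision, 59.422 × 1.263 = 75.049986 kg; 1.263 has 4 s.f., so the result keeps min(4, 4) = 4 s.f.
Rounded to 4 significant figures: 75.05 kg.

75.05 kg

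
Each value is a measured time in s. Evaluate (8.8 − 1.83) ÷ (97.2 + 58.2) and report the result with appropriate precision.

4.5 × 10⁻²

8.8 − 1.83 = 6.97, limited to 1 d.p. → 2 s.f.; 97.2 + 58.2 = 155.4, limited to 1 d.p. → 4 s.f.
Carrying full precision, 6.97 ÷ 155.4 = 0.044851994852…; keep min(2, 4) = 2 s.f.
Rounded to 2 significant figures: 4.5 × 10⁻².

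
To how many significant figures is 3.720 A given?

3.720: trailing zeros after a decimal point are significant.

4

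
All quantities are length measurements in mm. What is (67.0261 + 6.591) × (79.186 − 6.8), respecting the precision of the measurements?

67.0261 + 6.591 = 73.6171, limited to 3 d.p. → 5 s.f.; 79.186 − 6.8 = 72.386, limited to 1 d.p. → 3 s.f.
Carrying full precision, 73.6171 × 72.386 = 5328.8474006; keep min(5, 3) = 3 s.f.
Rounded to 3 significant figures: 5.33 × 10³ mm².

5.33 × 10³ mm²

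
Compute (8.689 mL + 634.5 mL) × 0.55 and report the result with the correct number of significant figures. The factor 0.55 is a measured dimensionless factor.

3.5 × 10^2 mL

8.689 mL + 634.5 mL = 643.189 mL; the sum is limited to 1 decimal place (4 s.f.).
Carrying full precision, 643.189 × 0.55 = 353.75395 mL; 0.55 has 2 s.f., so the result keeps min(4, 2) = 2 s.f.
Rounded to 2 significant figures: 3.5 × 10^2 mL.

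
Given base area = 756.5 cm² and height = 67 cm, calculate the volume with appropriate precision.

volume = 756.5 cm² × 67 cm = 50685.5 cm³.
756.5 has 4 significant figures; 67 has 2.
Division/multiplication keeps the fewest: 2 significant figures.
Rounded: 5.1 × 10^4 cm³.

5.1 × 10^4 cm³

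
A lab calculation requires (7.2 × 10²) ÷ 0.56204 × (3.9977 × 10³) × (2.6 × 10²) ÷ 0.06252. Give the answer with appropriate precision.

(7.2 × 10²) ÷ 0.56204 × (3.9977 × 10³) × (2.6 × 10²) ÷ 0.06252 = 2.12975599854 × 10^10…
Multiplication/division keeps the fewest significant figures: 7.2 × 10² → 2 s.f., 0.56204 → 5 s.f., 3.9977 × 10³ → 5 s.f., 2.6 × 10² → 2 s.f., 0.06252 → 4 s.f.; limit is 2.
Rounded to 2 significant figures: 2.1 × 10¹⁰.

2.1 × 10¹⁰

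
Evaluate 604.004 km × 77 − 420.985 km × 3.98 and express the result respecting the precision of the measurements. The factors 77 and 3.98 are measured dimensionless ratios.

4.5 × 10⁴ km

604.004 × 77 = 46508.308 → 4.7 × 10⁴ km (2 s.f., last digit at the 10^3 place).
420.985 × 3.98 = 1675.5203 → 1.68 × 10³ km (3 s.f., last digit at the 10^1 place).
Difference: 44832.7877 km; keep the coarser place, 10^3.
Result: 4.5 × 10⁴ km.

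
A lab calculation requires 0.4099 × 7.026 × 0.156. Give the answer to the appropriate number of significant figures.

0.4099 × 7.026 × 0.156 = 0.4492733544
Multiplication/division keeps the fewest significant figures: 0.4099 → 4 s.f., 7.026 → 4 s.f., 0.156 → 3 s.f.; limit is 3.
Rounded to 3 significant figures: 0.449.

0.449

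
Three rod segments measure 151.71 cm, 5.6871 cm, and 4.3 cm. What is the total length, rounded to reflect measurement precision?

161.7 cm

151.71 cm + 5.6871 cm + 4.3 cm = 161.6971 cm.
Addition/subtraction keeps the fewest decimal places: 151.71 → 2 decimal places, 5.6871 → 4 decimal places, 4.3 → 1 decimal place; limit is 1.
Rounded to 1 decimal place: 161.7 cm.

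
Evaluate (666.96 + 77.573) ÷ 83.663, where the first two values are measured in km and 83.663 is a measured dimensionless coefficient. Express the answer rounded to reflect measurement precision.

8.8992 km

666.96 km + 77.573 km = 744.533 km; the sum is limited to 2 decimal places (5 s.f.).
Carrying full precision, 744.533 ÷ 83.663 = 8.89919080119… km; 83.663 has 5 s.f., so the result keeps min(5, 5) = 5 s.f.
Rounded to 5 significant figures: 8.8992 km.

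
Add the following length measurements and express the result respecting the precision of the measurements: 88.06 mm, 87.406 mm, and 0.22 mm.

175.69 mm

88.06 mm + 87.406 mm + 0.22 mm = 175.686 mm.
Addition/subtraction keeps the fewest decimal places: 88.06 → 2 decimal places, 87.406 → 3 decimal places, 0.22 → 2 decimal places; limit is 2.
Rounded to 2 decimal places: 175.69 mm.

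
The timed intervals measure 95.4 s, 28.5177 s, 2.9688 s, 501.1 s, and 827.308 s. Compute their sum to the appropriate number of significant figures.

95.4 s + 28.5177 s + 2.9688 s + 501.1 s + 827.308 s = 1455.2945 s.
Addition/subtraction keeps the fewest decimal places: 95.4 → 1 decimal place, 28.5177 → 4 decimal places, 2.9688 → 4 decimal places, 501.1 → 1 decimal place, 827.308 → 3 decimal places; limit is 1.
Rounded to 1 decimal place: 1.4553 × 10³ s.

1.4553 × 10³ s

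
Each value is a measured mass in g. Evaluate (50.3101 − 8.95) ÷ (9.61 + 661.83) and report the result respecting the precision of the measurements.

50.3101 − 8.95 = 41.3601, limited to 2 d.p. → 4 s.f.; 9.61 + 661.83 = 671.44, limited to 2 d.p. → 5 s.f.
Carrying full precision, 41.3601 ÷ 671.44 = 0.0615991004408…; keep min(4, 5) = 4 s.f.
Rounded to 4 significant figures: 0.06160.

0.06160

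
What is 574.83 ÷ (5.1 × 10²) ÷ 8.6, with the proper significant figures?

574.83 ÷ (5.1 × 10²) ÷ 8.6 = 0.131060191518…
Multiplication/division keeps the fewest significant figures: 574.83 → 5 s.f., 5.1 × 10² → 2 s.f., 8.6 → 2 s.f.; limit is 2.
Rounded to 2 significant figures: 1.3 × 10⁻¹.

1.3 × 10⁻¹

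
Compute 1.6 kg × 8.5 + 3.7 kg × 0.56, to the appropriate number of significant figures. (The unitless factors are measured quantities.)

16 kg

1.6 × 8.5 = 13.6 → 14 kg (2 s.f., last digit at the 10^0 place).
3.7 × 0.56 = 2.072 → 2.1 kg (2 s.f., last digit at the 10^-1 place).
Sum: 15.672 kg; keep the coarser place, 10^0.
Result: 16 kg.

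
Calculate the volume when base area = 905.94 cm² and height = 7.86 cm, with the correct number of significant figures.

7.12 × 10^3 cm³

volume = 905.94 cm² × 7.86 cm = 7120.6884 cm³.
905.94 has 5 significant figures; 7.86 has 3.
Division/multiplication keeps the fewest: 3 significant figures.
Rounded: 7.12 × 10^3 cm³.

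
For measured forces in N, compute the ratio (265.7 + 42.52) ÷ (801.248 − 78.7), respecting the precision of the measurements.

0.4266

265.7 + 42.52 = 308.22, limited to 1 d.p. → 4 s.f.; 801.248 − 78.7 = 722.548, limited to 1 d.p. → 4 s.f.
Carrying full precision, 308.22 ÷ 722.548 = 0.426573736278…; keep min(4, 4) = 4 s.f.
Rounded to 4 significant figures: 0.4266.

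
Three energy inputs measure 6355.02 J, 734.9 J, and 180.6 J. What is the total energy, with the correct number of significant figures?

7.2705 × 10³ J

6355.02 J + 734.9 J + 180.6 J = 7270.52 J.
Addition/subtraction keeps the fewest decimal places: 6355.02 → 2 decimal places, 734.9 → 1 decimal place, 180.6 → 1 decimal place; limit is 1.
Rounded to 1 decimal place: 7.2705 × 10³ J.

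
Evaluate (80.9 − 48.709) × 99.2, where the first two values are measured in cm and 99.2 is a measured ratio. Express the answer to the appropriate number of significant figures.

80.9 cm − 48.709 cm = 32.191 cm; the difference is limited to 1 decimal place (3 s.f.).
Carrying full precision, 32.191 × 99.2 = 3193.3472 cm; 99.2 has 3 s.f., so the result keeps min(3, 3) = 3 s.f.
Rounded to 3 significant figures: 3.19 × 10³ cm.

3.19 × 10³ cm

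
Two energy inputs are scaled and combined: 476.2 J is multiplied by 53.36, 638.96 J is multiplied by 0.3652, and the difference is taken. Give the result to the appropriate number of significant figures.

2.518 × 10^4 J

476.2 × 53.36 = 25410.032 → 2.541 × 10^4 J (4 s.f., last digit at the 10^1 place).
638.96 × 0.3652 = 233.348192 → 233.3 J (4 s.f., last digit at the 10^-1 place).
Difference: 25176.683808 J; keep the coarser place, 10^1.
Result: 2.518 × 10^4 J.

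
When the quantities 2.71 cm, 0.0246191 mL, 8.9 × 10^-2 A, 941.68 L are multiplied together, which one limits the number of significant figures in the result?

8.9 × 10^-2 A

2.71 cm → 3 s.f.; 0.0246191 mL → 6 s.f.; 8.9 × 10^-2 A → 2 s.f.; 941.68 L → 5 s.f.
The fewest is 2 significant figures, from 8.9 × 10^-2 A.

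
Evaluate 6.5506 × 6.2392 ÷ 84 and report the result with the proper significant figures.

0.49

6.5506 × 6.2392 ÷ 84 = 0.486553613333…
Multiplication/division keeps the fewest significant figures: 6.5506 → 5 s.f., 6.2392 → 5 s.f., 84 → 2 s.f.; limit is 2.
Rounded to 2 significant figures: 0.49.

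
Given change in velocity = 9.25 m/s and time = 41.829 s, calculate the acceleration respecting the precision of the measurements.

acceleration = 9.25 m/s ÷ 41.829 s = 0.22113844462… m/s².
9.25 has 3 significant figures; 41.829 has 5.
Division/multiplication keeps the fewest: 3 significant figures.
Rounded: 0.221 m/s².

0.221 m/s²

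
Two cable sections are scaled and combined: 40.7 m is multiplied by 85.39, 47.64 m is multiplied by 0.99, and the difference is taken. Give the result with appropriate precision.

40.7 × 85.39 = 3475.373 → 3.48 × 10³ m (3 s.f., last digit at the 10^1 place).
47.64 × 0.99 = 47.1636 → 47 m (2 s.f., last digit at the 10^0 place).
Difference: 3428.2094 m; keep the coarser place, 10^1.
Result: 3.43 × 10³ m.

3.43 × 10³ m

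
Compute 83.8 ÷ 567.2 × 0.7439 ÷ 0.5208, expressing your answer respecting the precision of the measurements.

0.211

83.8 ÷ 567.2 × 0.7439 ÷ 0.5208 = 0.211033489218…
Multiplication/division keeps the fewest significant figures: 83.8 → 3 s.f., 567.2 → 4 s.f., 0.7439 → 4 s.f., 0.5208 → 4 s.f.; limit is 3.
Rounded to 3 significant figures: 0.211.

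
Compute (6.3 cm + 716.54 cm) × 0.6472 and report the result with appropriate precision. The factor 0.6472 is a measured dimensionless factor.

4.678 × 10^2 cm

6.3 cm + 716.54 cm = 722.84 cm; the sum is limited to 1 decimal place (4 s.f.).
Carrying full precision, 722.84 × 0.6472 = 467.822048 cm; 0.6472 has 4 s.f., so the result keeps min(4, 4) = 4 s.f.
Rounded to 4 significant figures: 4.678 × 10^2 cm.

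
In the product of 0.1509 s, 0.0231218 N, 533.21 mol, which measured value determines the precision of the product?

0.1509 s

0.1509 s → 4 s.f.; 0.0231218 N → 6 s.f.; 533.21 mol → 5 s.f.
The fewest is 4 significant figures, from 0.1509 s.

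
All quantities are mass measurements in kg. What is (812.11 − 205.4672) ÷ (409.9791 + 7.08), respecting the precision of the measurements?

1.4546

812.11 − 205.4672 = 606.6428, limited to 2 d.p. → 5 s.f.; 409.9791 + 7.08 = 417.0591, limited to 2 d.p. → 5 s.f.
Carrying full precision, 606.6428 ÷ 417.0591 = 1.45457274521…; keep min(5, 5) = 5 s.f.
Rounded to 5 significant figures: 1.4546.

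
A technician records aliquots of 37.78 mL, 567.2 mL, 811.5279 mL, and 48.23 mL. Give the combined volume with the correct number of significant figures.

1464.7 mL

37.78 mL + 567.2 mL + 811.5279 mL + 48.23 mL = 1464.7379 mL.
Addition/subtraction keeps the fewest decimal places: 37.78 → 2 decimal places, 567.2 → 1 decimal place, 811.5279 → 4 decimal places, 48.23 → 2 decimal places; limit is 1.
Rounded to 1 decimal place: 1464.7 mL.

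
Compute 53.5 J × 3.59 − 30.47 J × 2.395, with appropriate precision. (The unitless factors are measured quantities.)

119 J

53.5 × 3.59 = 192.065 → 192 J (3 s.f., last digit at the 10^0 place).
30.47 × 2.395 = 72.97565 → 72.98 J (4 s.f., last digit at the 10^-2 place).
Difference: 119.08935 J; keep the coarser place, 10^0.
Result: 119 J.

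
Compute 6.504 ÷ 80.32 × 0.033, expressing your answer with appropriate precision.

0.0027

6.504 ÷ 80.32 × 0.033 = 0.00267221115538…
Multiplication/division keeps the fewest significant figures: 6.504 → 4 s.f., 80.32 → 4 s.f., 0.033 → 2 s.f.; limit is 2.
Rounded to 2 significant figures: 0.0027.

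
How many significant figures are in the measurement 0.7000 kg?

0.7000: leading zeros are not significant; trailing zeros after a decimal point are significant.

4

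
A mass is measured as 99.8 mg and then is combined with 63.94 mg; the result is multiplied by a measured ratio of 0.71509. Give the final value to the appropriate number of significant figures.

99.8 mg + 63.94 mg = 163.74 mg; the sum is limited to 1 decimal place (4 s.f.).
Carrying full precision, 163.74 × 0.71509 = 117.0888366 mg; 0.71509 has 5 s.f., so the result keeps min(4, 5) = 4 s.f.
Rounded to 4 significant figures: 117.1 mg.

117.1 mg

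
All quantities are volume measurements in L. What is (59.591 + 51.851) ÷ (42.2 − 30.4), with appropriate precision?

59.591 + 51.851 = 111.442, limited to 3 d.p. → 6 s.f.; 42.2 − 30.4 = 11.8, limited to 1 d.p. → 3 s.f.
Carrying full precision, 111.442 ÷ 11.8 = 9.44423728814…; keep min(6, 3) = 3 s.f.
Rounded to 3 significant figures: 9.44.

9.44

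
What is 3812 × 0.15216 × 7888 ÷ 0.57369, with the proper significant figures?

7.975 × 10^6

3812 × 0.15216 × 7888 ÷ 0.57369 = 7975226.2737…
Multiplication/division keeps the fewest significant figures: 3812 → 4 s.f., 0.15216 → 5 s.f., 7888 → 4 s.f., 0.57369 → 5 s.f.; limit is 4.
Rounded to 4 significant figures: 7.975 × 10^6.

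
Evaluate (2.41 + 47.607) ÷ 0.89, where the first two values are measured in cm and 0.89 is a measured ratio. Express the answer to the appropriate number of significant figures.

2.41 cm + 47.607 cm = 50.017 cm; the sum is limited to 2 decimal places (4 s.f.).
Carrying full precision, 50.017 ÷ 0.89 = 56.1988764045… cm; 0.89 has 2 s.f., so the result keeps min(4, 2) = 2 s.f.
Rounded to 2 significant figures: 56 cm.

56 cm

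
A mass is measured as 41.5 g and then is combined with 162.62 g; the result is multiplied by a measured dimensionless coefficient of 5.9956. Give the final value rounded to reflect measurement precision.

1224 g

41.5 g + 162.62 g = 204.12 g; the sum is limited to 1 decimal place (4 s.f.).
Carrying full precision, 204.12 × 5.9956 = 1223.821872 g; 5.9956 has 5 s.f., so the result keeps min(4, 5) = 4 s.f.
Rounded to 4 significant figures: 1224 g.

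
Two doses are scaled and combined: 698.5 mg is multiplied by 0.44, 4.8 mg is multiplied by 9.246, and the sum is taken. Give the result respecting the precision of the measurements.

698.5 × 0.44 = 307.34 → 3.1 × 10^2 mg (2 s.f., last digit at the 10^1 place).
4.8 × 9.246 = 44.3808 → 44 mg (2 s.f., last digit at the 10^0 place).
Sum: 351.7208 mg; keep the coarser place, 10^1.
Result: 3.5 × 10^2 mg.

3.5 × 10^2 mg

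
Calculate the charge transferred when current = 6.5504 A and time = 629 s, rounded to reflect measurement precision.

charge transferred = 6.5504 A × 629 s = 4120.2016 C.
6.5504 has 5 significant figures; 629 has 3.
Division/multiplication keeps the fewest: 3 significant figures.
Rounded: 4.12 × 10^3 C.

4.12 × 10^3 C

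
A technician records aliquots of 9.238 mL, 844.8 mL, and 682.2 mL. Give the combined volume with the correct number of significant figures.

1.5362 × 10³ mL

9.238 mL + 844.8 mL + 682.2 mL = 1536.238 mL.
Addition/subtraction keeps the fewest decimal places: 9.238 → 3 decimal places, 844.8 → 1 decimal place, 682.2 → 1 decimal place; limit is 1.
Rounded to 1 decimal place: 1.5362 × 10³ mL.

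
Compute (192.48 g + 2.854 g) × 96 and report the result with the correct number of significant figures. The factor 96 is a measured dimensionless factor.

1.9 × 10^4 g

192.48 g + 2.854 g = 195.334 g; the sum is limited to 2 decimal places (5 s.f.).
Carrying full precision, 195.334 × 96 = 18752.064 g; 96 has 2 s.f., so the result keeps min(5, 2) = 2 s.f.
Rounded to 2 significant figures: 1.9 × 10^4 g.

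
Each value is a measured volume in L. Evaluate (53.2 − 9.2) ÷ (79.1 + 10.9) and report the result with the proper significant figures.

53.2 − 9.2 = 44.0, limited to 1 d.p. → 3 s.f.; 79.1 + 10.9 = 90.0, limited to 1 d.p. → 3 s.f.
Carrying full precision, 44.0 ÷ 90.0 = 0.488888888889…; keep min(3, 3) = 3 s.f.
Rounded to 3 significant figures: 0.489.

0.489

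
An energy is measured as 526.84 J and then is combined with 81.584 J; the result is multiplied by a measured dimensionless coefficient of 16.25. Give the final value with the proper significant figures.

9887 J

526.84 J + 81.584 J = 608.424 J; the sum is limited to 2 decimal places (5 s.f.).
Carrying full precision, 608.424 × 16.25 = 9886.89 J; 16.25 has 4 s.f., so the result keeps min(5, 4) = 4 s.f.
Rounded to 4 significant figures: 9887 J.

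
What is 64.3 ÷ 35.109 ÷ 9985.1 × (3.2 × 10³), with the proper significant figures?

64.3 ÷ 35.109 ÷ 9985.1 × (3.2 × 10³) = 0.586935087554…
Multiplication/division keeps the fewest significant figures: 64.3 → 3 s.f., 35.109 → 5 s.f., 9985.1 → 5 s.f., 3.2 × 10³ → 2 s.f.; limit is 2.
Rounded to 2 significant figures: 0.59.

0.59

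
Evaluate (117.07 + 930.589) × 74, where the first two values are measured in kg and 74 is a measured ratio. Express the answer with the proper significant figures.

117.07 kg + 930.589 kg = 1047.659 kg; the sum is limited to 2 decimal places (6 s.f.).
Carrying full precision, 1047.659 × 74 = 77526.766 kg; 74 has 2 s.f., so the result keeps min(6, 2) = 2 s.f.
Rounded to 2 significant figures: 7.8 × 10⁴ kg.

7.8 × 10⁴ kg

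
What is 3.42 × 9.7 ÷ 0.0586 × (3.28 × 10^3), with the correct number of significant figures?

1.9 × 10^6

3.42 × 9.7 ÷ 0.0586 × (3.28 × 10^3) = 1856838.22526…
Multiplication/division keeps the fewest significant figures: 3.42 → 3 s.f., 9.7 → 2 s.f., 0.0586 → 3 s.f., 3.28 × 10^3 → 3 s.f.; limit is 2.
Rounded to 2 significant figures: 1.9 × 10^6.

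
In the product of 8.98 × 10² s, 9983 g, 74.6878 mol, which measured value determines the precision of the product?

8.98 × 10² s → 3 s.f.; 9983 g → 4 s.f.; 74.6878 mol → 6 s.f.
The fewest is 3 significant figures, from 8.98 × 10² s.

8.98 × 10² s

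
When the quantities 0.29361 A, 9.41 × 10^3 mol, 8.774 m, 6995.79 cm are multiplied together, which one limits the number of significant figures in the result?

9.41 × 10^3 mol

0.29361 A → 5 s.f.; 9.41 × 10^3 mol → 3 s.f.; 8.774 m → 4 s.f.; 6995.79 cm → 6 s.f.
The fewest is 3 significant figures, from 9.41 × 10^3 mol.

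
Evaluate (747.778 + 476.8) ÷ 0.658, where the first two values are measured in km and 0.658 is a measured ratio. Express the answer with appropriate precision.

747.778 km + 476.8 km = 1224.578 km; the sum is limited to 1 decimal place (5 s.f.).
Carrying full precision, 1224.578 ÷ 0.658 = 1861.06079027… km; 0.658 has 3 s.f., so the result keeps min(5, 3) = 3 s.f.
Rounded to 3 significant figures: 1.86 × 10^3 km.

1.86 × 10^3 km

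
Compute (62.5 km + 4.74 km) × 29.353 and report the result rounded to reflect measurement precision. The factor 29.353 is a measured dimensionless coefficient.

62.5 km + 4.74 km = 67.24 km; the sum is limited to 1 decimal place (3 s.f.).
Carrying full precision, 67.24 × 29.353 = 1973.69572 km; 29.353 has 5 s.f., so the result keeps min(3, 5) = 3 s.f.
Rounded to 3 significant figures: 1.97 × 10³ km.

1.97 × 10³ km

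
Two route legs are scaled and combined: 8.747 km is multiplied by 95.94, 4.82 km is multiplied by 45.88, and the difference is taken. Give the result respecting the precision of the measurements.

8.747 × 95.94 = 839.18718 → 839.2 km (4 s.f., last digit at the 10^-1 place).
4.82 × 45.88 = 221.1416 → 221 km (3 s.f., last digit at the 10^0 place).
Difference: 618.04558 km; keep the coarser place, 10^0.
Result: 618 km.

618 km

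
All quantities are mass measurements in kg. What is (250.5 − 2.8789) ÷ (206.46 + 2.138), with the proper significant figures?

250.5 − 2.8789 = 247.6211, limited to 1 d.p. → 4 s.f.; 206.46 + 2.138 = 208.598, limited to 2 d.p. → 5 s.f.
Carrying full precision, 247.6211 ÷ 208.598 = 1.18707322218…; keep min(4, 5) = 4 s.f.
Rounded to 4 significant figures: 1.187.

1.187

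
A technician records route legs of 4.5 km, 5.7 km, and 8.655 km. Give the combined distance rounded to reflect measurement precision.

4.5 km + 5.7 km + 8.655 km = 18.855 km.
Addition/subtraction keeps the fewest decimal places: 4.5 → 1 decimal place, 5.7 → 1 decimal place, 8.655 → 3 decimal places; limit is 1.
Rounded to 1 decimal place: 18.9 km.

18.9 km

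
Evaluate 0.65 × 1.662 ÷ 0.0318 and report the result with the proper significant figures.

0.65 × 1.662 ÷ 0.0318 = 33.9716981132…
Multiplication/division keeps the fewest significant figures: 0.65 → 2 s.f., 1.662 → 4 s.f., 0.0318 → 3 s.f.; limit is 2.
Rounded to 2 significant figures: 34.

34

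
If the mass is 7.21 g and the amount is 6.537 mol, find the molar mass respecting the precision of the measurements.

molar mass = 7.21 g ÷ 6.537 mol = 1.10295242466… g/mol.
7.21 has 3 significant figures; 6.537 has 4.
Division/multiplication keeps the fewest: 3 significant figures.
Rounded: 1.10 g/mol.

1.10 g/mol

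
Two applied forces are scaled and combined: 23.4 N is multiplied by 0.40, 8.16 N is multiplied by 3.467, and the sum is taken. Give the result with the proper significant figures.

37.7 N

23.4 × 0.40 = 9.36 → 9.4 N (2 s.f., last digit at the 10^-1 place).
8.16 × 3.467 = 28.29072 → 28.3 N (3 s.f., last digit at the 10^-1 place).
Sum: 37.65072 N; keep the coarser place, 10^-1.
Result: 37.7 N.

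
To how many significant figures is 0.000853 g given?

0.000853: leading zeros are not significant.

3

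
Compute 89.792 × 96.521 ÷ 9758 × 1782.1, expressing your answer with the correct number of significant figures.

1583

89.792 × 96.521 ÷ 9758 × 1782.1 = 1582.81702947…
Multiplication/division keeps the fewest significant figures: 89.792 → 5 s.f., 96.521 → 5 s.f., 9758 → 4 s.f., 1782.1 → 5 s.f.; limit is 4.
Rounded to 4 significant figures: 1583.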